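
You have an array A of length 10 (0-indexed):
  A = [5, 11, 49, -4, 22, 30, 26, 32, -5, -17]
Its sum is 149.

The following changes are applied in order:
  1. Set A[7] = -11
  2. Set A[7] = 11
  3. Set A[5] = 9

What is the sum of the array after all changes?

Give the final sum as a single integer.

Answer: 107

Derivation:
Initial sum: 149
Change 1: A[7] 32 -> -11, delta = -43, sum = 106
Change 2: A[7] -11 -> 11, delta = 22, sum = 128
Change 3: A[5] 30 -> 9, delta = -21, sum = 107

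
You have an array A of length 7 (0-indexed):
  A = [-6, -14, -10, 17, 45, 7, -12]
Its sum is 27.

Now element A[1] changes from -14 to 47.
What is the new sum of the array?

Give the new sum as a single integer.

Old value at index 1: -14
New value at index 1: 47
Delta = 47 - -14 = 61
New sum = old_sum + delta = 27 + (61) = 88

Answer: 88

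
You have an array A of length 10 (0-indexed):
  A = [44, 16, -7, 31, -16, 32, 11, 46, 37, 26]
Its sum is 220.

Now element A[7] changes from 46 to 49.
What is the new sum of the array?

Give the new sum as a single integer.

Answer: 223

Derivation:
Old value at index 7: 46
New value at index 7: 49
Delta = 49 - 46 = 3
New sum = old_sum + delta = 220 + (3) = 223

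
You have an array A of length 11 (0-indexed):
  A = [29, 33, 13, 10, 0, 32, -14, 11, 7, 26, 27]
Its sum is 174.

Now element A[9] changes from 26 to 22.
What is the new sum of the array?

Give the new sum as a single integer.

Answer: 170

Derivation:
Old value at index 9: 26
New value at index 9: 22
Delta = 22 - 26 = -4
New sum = old_sum + delta = 174 + (-4) = 170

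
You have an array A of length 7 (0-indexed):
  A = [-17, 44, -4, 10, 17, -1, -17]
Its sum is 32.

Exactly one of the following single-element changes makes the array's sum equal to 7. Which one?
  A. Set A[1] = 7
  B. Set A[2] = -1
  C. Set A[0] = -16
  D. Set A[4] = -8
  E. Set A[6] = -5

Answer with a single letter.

Option A: A[1] 44->7, delta=-37, new_sum=32+(-37)=-5
Option B: A[2] -4->-1, delta=3, new_sum=32+(3)=35
Option C: A[0] -17->-16, delta=1, new_sum=32+(1)=33
Option D: A[4] 17->-8, delta=-25, new_sum=32+(-25)=7 <-- matches target
Option E: A[6] -17->-5, delta=12, new_sum=32+(12)=44

Answer: D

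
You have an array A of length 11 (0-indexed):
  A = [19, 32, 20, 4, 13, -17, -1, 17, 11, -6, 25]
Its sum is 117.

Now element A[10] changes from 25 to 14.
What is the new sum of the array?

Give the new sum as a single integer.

Answer: 106

Derivation:
Old value at index 10: 25
New value at index 10: 14
Delta = 14 - 25 = -11
New sum = old_sum + delta = 117 + (-11) = 106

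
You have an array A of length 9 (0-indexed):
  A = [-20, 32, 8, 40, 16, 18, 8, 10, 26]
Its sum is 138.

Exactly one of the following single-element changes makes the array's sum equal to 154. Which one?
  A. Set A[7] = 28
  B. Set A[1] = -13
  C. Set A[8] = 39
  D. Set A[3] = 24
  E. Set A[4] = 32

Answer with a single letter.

Answer: E

Derivation:
Option A: A[7] 10->28, delta=18, new_sum=138+(18)=156
Option B: A[1] 32->-13, delta=-45, new_sum=138+(-45)=93
Option C: A[8] 26->39, delta=13, new_sum=138+(13)=151
Option D: A[3] 40->24, delta=-16, new_sum=138+(-16)=122
Option E: A[4] 16->32, delta=16, new_sum=138+(16)=154 <-- matches target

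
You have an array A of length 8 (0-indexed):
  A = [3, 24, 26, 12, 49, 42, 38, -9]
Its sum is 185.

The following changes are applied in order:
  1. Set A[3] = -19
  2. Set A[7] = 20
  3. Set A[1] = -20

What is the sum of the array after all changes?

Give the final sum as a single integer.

Answer: 139

Derivation:
Initial sum: 185
Change 1: A[3] 12 -> -19, delta = -31, sum = 154
Change 2: A[7] -9 -> 20, delta = 29, sum = 183
Change 3: A[1] 24 -> -20, delta = -44, sum = 139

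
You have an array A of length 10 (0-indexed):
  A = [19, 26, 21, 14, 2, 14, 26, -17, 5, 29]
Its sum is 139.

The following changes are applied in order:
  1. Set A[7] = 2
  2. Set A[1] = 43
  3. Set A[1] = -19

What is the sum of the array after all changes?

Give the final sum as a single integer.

Initial sum: 139
Change 1: A[7] -17 -> 2, delta = 19, sum = 158
Change 2: A[1] 26 -> 43, delta = 17, sum = 175
Change 3: A[1] 43 -> -19, delta = -62, sum = 113

Answer: 113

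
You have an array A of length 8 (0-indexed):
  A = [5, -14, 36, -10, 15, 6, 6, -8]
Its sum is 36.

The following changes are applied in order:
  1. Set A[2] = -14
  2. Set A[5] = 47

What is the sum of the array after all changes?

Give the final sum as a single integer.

Answer: 27

Derivation:
Initial sum: 36
Change 1: A[2] 36 -> -14, delta = -50, sum = -14
Change 2: A[5] 6 -> 47, delta = 41, sum = 27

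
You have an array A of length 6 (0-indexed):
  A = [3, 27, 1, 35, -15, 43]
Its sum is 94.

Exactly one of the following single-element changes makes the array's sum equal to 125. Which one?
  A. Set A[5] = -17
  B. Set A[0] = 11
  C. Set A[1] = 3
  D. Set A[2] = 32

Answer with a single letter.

Option A: A[5] 43->-17, delta=-60, new_sum=94+(-60)=34
Option B: A[0] 3->11, delta=8, new_sum=94+(8)=102
Option C: A[1] 27->3, delta=-24, new_sum=94+(-24)=70
Option D: A[2] 1->32, delta=31, new_sum=94+(31)=125 <-- matches target

Answer: D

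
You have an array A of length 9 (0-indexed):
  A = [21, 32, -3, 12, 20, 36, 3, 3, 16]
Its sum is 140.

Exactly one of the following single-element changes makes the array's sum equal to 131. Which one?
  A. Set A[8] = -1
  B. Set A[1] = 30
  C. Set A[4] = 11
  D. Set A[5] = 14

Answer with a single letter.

Option A: A[8] 16->-1, delta=-17, new_sum=140+(-17)=123
Option B: A[1] 32->30, delta=-2, new_sum=140+(-2)=138
Option C: A[4] 20->11, delta=-9, new_sum=140+(-9)=131 <-- matches target
Option D: A[5] 36->14, delta=-22, new_sum=140+(-22)=118

Answer: C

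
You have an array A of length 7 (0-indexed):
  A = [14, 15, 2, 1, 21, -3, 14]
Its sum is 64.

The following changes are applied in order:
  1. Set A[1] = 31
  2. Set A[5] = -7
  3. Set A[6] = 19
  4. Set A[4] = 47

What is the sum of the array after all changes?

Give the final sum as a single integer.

Answer: 107

Derivation:
Initial sum: 64
Change 1: A[1] 15 -> 31, delta = 16, sum = 80
Change 2: A[5] -3 -> -7, delta = -4, sum = 76
Change 3: A[6] 14 -> 19, delta = 5, sum = 81
Change 4: A[4] 21 -> 47, delta = 26, sum = 107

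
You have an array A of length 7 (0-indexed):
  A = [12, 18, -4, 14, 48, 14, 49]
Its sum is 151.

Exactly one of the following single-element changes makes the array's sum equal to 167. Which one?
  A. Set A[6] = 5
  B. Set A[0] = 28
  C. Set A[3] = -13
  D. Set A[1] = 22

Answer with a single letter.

Option A: A[6] 49->5, delta=-44, new_sum=151+(-44)=107
Option B: A[0] 12->28, delta=16, new_sum=151+(16)=167 <-- matches target
Option C: A[3] 14->-13, delta=-27, new_sum=151+(-27)=124
Option D: A[1] 18->22, delta=4, new_sum=151+(4)=155

Answer: B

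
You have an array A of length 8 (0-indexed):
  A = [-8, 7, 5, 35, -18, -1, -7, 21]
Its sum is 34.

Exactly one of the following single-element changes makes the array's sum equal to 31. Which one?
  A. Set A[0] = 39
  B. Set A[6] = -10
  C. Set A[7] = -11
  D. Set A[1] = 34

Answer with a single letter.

Option A: A[0] -8->39, delta=47, new_sum=34+(47)=81
Option B: A[6] -7->-10, delta=-3, new_sum=34+(-3)=31 <-- matches target
Option C: A[7] 21->-11, delta=-32, new_sum=34+(-32)=2
Option D: A[1] 7->34, delta=27, new_sum=34+(27)=61

Answer: B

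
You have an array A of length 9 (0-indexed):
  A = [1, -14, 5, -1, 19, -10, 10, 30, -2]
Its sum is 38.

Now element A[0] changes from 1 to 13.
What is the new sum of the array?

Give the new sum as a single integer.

Answer: 50

Derivation:
Old value at index 0: 1
New value at index 0: 13
Delta = 13 - 1 = 12
New sum = old_sum + delta = 38 + (12) = 50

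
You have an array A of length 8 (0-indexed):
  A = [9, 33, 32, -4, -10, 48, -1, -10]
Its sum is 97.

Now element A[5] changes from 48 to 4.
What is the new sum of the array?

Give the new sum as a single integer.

Old value at index 5: 48
New value at index 5: 4
Delta = 4 - 48 = -44
New sum = old_sum + delta = 97 + (-44) = 53

Answer: 53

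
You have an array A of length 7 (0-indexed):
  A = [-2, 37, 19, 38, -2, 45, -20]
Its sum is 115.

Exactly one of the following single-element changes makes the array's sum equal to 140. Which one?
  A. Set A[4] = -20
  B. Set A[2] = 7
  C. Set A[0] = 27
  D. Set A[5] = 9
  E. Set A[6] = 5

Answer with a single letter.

Answer: E

Derivation:
Option A: A[4] -2->-20, delta=-18, new_sum=115+(-18)=97
Option B: A[2] 19->7, delta=-12, new_sum=115+(-12)=103
Option C: A[0] -2->27, delta=29, new_sum=115+(29)=144
Option D: A[5] 45->9, delta=-36, new_sum=115+(-36)=79
Option E: A[6] -20->5, delta=25, new_sum=115+(25)=140 <-- matches target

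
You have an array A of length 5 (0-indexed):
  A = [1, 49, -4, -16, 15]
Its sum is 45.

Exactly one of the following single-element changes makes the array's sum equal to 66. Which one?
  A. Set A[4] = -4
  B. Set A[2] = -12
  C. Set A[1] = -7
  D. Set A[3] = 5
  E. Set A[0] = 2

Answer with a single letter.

Answer: D

Derivation:
Option A: A[4] 15->-4, delta=-19, new_sum=45+(-19)=26
Option B: A[2] -4->-12, delta=-8, new_sum=45+(-8)=37
Option C: A[1] 49->-7, delta=-56, new_sum=45+(-56)=-11
Option D: A[3] -16->5, delta=21, new_sum=45+(21)=66 <-- matches target
Option E: A[0] 1->2, delta=1, new_sum=45+(1)=46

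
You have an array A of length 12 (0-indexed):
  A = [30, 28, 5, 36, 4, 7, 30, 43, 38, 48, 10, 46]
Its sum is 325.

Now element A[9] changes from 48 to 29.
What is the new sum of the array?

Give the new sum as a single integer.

Old value at index 9: 48
New value at index 9: 29
Delta = 29 - 48 = -19
New sum = old_sum + delta = 325 + (-19) = 306

Answer: 306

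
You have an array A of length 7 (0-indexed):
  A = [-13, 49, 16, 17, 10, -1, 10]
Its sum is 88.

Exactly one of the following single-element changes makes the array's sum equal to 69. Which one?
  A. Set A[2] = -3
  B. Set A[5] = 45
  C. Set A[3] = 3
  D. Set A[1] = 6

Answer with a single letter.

Answer: A

Derivation:
Option A: A[2] 16->-3, delta=-19, new_sum=88+(-19)=69 <-- matches target
Option B: A[5] -1->45, delta=46, new_sum=88+(46)=134
Option C: A[3] 17->3, delta=-14, new_sum=88+(-14)=74
Option D: A[1] 49->6, delta=-43, new_sum=88+(-43)=45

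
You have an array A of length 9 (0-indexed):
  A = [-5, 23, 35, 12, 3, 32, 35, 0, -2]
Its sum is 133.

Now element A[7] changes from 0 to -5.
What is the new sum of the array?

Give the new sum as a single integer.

Answer: 128

Derivation:
Old value at index 7: 0
New value at index 7: -5
Delta = -5 - 0 = -5
New sum = old_sum + delta = 133 + (-5) = 128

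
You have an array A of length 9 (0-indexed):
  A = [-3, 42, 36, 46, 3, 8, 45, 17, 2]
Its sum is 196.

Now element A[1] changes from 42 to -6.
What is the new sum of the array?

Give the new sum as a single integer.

Old value at index 1: 42
New value at index 1: -6
Delta = -6 - 42 = -48
New sum = old_sum + delta = 196 + (-48) = 148

Answer: 148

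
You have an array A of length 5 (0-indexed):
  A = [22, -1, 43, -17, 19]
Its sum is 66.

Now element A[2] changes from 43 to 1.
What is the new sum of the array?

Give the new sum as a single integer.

Answer: 24

Derivation:
Old value at index 2: 43
New value at index 2: 1
Delta = 1 - 43 = -42
New sum = old_sum + delta = 66 + (-42) = 24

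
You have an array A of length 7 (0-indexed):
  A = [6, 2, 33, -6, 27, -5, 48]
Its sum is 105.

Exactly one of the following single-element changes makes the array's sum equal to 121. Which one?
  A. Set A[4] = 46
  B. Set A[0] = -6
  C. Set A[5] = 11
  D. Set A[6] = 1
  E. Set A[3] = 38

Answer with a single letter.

Answer: C

Derivation:
Option A: A[4] 27->46, delta=19, new_sum=105+(19)=124
Option B: A[0] 6->-6, delta=-12, new_sum=105+(-12)=93
Option C: A[5] -5->11, delta=16, new_sum=105+(16)=121 <-- matches target
Option D: A[6] 48->1, delta=-47, new_sum=105+(-47)=58
Option E: A[3] -6->38, delta=44, new_sum=105+(44)=149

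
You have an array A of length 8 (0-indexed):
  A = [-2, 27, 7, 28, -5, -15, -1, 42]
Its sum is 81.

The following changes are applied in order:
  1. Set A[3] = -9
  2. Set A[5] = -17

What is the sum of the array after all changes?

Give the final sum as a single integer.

Answer: 42

Derivation:
Initial sum: 81
Change 1: A[3] 28 -> -9, delta = -37, sum = 44
Change 2: A[5] -15 -> -17, delta = -2, sum = 42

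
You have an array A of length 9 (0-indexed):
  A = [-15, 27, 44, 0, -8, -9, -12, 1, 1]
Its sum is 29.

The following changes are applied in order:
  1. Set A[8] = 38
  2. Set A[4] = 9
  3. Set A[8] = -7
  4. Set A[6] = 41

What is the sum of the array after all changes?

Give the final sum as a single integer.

Initial sum: 29
Change 1: A[8] 1 -> 38, delta = 37, sum = 66
Change 2: A[4] -8 -> 9, delta = 17, sum = 83
Change 3: A[8] 38 -> -7, delta = -45, sum = 38
Change 4: A[6] -12 -> 41, delta = 53, sum = 91

Answer: 91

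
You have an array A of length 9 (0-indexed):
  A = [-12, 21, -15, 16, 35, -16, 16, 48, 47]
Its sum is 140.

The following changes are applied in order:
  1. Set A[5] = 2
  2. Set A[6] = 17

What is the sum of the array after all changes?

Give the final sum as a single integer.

Answer: 159

Derivation:
Initial sum: 140
Change 1: A[5] -16 -> 2, delta = 18, sum = 158
Change 2: A[6] 16 -> 17, delta = 1, sum = 159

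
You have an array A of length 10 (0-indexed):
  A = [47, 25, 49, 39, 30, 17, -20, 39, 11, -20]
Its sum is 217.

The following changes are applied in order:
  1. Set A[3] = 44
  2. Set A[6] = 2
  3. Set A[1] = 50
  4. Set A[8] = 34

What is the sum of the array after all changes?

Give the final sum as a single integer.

Initial sum: 217
Change 1: A[3] 39 -> 44, delta = 5, sum = 222
Change 2: A[6] -20 -> 2, delta = 22, sum = 244
Change 3: A[1] 25 -> 50, delta = 25, sum = 269
Change 4: A[8] 11 -> 34, delta = 23, sum = 292

Answer: 292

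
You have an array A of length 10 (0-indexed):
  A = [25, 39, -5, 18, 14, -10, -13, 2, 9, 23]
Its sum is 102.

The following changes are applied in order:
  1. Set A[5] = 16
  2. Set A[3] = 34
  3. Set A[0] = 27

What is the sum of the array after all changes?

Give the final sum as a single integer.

Initial sum: 102
Change 1: A[5] -10 -> 16, delta = 26, sum = 128
Change 2: A[3] 18 -> 34, delta = 16, sum = 144
Change 3: A[0] 25 -> 27, delta = 2, sum = 146

Answer: 146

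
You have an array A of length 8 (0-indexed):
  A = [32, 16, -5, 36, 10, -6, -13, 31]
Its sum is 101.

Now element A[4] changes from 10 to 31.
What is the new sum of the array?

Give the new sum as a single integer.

Answer: 122

Derivation:
Old value at index 4: 10
New value at index 4: 31
Delta = 31 - 10 = 21
New sum = old_sum + delta = 101 + (21) = 122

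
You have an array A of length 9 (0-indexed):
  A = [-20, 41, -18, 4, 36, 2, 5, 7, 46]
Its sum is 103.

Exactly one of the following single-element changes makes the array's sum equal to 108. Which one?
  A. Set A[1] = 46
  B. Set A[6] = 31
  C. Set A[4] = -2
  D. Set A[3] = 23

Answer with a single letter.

Answer: A

Derivation:
Option A: A[1] 41->46, delta=5, new_sum=103+(5)=108 <-- matches target
Option B: A[6] 5->31, delta=26, new_sum=103+(26)=129
Option C: A[4] 36->-2, delta=-38, new_sum=103+(-38)=65
Option D: A[3] 4->23, delta=19, new_sum=103+(19)=122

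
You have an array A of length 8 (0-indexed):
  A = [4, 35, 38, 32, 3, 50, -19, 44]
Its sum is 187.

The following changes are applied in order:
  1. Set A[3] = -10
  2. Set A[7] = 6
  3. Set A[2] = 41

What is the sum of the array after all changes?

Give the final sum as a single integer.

Initial sum: 187
Change 1: A[3] 32 -> -10, delta = -42, sum = 145
Change 2: A[7] 44 -> 6, delta = -38, sum = 107
Change 3: A[2] 38 -> 41, delta = 3, sum = 110

Answer: 110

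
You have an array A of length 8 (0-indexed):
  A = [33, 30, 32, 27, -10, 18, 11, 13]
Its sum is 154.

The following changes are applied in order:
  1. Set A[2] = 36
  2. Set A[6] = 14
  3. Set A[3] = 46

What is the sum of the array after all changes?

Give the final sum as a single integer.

Initial sum: 154
Change 1: A[2] 32 -> 36, delta = 4, sum = 158
Change 2: A[6] 11 -> 14, delta = 3, sum = 161
Change 3: A[3] 27 -> 46, delta = 19, sum = 180

Answer: 180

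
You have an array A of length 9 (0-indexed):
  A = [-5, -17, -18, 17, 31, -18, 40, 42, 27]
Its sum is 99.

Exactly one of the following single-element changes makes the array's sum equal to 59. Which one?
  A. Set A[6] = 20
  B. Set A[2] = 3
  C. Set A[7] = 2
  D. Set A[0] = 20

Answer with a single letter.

Option A: A[6] 40->20, delta=-20, new_sum=99+(-20)=79
Option B: A[2] -18->3, delta=21, new_sum=99+(21)=120
Option C: A[7] 42->2, delta=-40, new_sum=99+(-40)=59 <-- matches target
Option D: A[0] -5->20, delta=25, new_sum=99+(25)=124

Answer: C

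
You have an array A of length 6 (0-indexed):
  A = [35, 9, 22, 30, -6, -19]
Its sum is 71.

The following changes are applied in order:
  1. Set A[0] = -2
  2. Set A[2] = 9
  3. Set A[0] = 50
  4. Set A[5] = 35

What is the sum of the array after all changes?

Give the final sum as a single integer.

Answer: 127

Derivation:
Initial sum: 71
Change 1: A[0] 35 -> -2, delta = -37, sum = 34
Change 2: A[2] 22 -> 9, delta = -13, sum = 21
Change 3: A[0] -2 -> 50, delta = 52, sum = 73
Change 4: A[5] -19 -> 35, delta = 54, sum = 127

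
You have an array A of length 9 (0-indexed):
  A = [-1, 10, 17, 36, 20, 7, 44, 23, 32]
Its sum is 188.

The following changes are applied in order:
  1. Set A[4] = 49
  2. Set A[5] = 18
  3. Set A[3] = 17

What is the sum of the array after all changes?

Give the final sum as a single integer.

Answer: 209

Derivation:
Initial sum: 188
Change 1: A[4] 20 -> 49, delta = 29, sum = 217
Change 2: A[5] 7 -> 18, delta = 11, sum = 228
Change 3: A[3] 36 -> 17, delta = -19, sum = 209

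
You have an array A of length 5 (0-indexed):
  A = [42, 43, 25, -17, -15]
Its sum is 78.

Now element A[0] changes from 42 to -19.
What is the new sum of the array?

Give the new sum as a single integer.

Answer: 17

Derivation:
Old value at index 0: 42
New value at index 0: -19
Delta = -19 - 42 = -61
New sum = old_sum + delta = 78 + (-61) = 17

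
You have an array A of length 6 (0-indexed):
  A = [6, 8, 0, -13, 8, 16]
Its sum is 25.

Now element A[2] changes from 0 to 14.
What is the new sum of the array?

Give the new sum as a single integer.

Old value at index 2: 0
New value at index 2: 14
Delta = 14 - 0 = 14
New sum = old_sum + delta = 25 + (14) = 39

Answer: 39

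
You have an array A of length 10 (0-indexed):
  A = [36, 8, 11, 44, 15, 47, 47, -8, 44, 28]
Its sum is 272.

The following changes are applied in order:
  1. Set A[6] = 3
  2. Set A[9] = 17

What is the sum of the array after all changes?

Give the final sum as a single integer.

Answer: 217

Derivation:
Initial sum: 272
Change 1: A[6] 47 -> 3, delta = -44, sum = 228
Change 2: A[9] 28 -> 17, delta = -11, sum = 217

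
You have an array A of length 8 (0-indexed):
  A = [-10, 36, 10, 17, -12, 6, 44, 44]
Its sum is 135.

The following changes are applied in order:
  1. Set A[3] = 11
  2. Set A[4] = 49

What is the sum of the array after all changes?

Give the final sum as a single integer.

Initial sum: 135
Change 1: A[3] 17 -> 11, delta = -6, sum = 129
Change 2: A[4] -12 -> 49, delta = 61, sum = 190

Answer: 190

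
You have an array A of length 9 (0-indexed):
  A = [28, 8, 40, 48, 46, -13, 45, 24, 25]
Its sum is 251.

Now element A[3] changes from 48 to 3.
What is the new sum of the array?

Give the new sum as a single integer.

Answer: 206

Derivation:
Old value at index 3: 48
New value at index 3: 3
Delta = 3 - 48 = -45
New sum = old_sum + delta = 251 + (-45) = 206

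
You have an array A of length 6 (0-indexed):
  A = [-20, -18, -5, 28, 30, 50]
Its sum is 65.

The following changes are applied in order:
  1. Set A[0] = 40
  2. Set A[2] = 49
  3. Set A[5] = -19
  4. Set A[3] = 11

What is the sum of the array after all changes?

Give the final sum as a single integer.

Initial sum: 65
Change 1: A[0] -20 -> 40, delta = 60, sum = 125
Change 2: A[2] -5 -> 49, delta = 54, sum = 179
Change 3: A[5] 50 -> -19, delta = -69, sum = 110
Change 4: A[3] 28 -> 11, delta = -17, sum = 93

Answer: 93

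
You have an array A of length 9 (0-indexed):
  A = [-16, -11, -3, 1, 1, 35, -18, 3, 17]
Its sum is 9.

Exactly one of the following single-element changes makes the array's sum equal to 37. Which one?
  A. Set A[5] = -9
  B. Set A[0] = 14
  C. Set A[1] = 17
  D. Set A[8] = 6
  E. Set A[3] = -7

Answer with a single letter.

Option A: A[5] 35->-9, delta=-44, new_sum=9+(-44)=-35
Option B: A[0] -16->14, delta=30, new_sum=9+(30)=39
Option C: A[1] -11->17, delta=28, new_sum=9+(28)=37 <-- matches target
Option D: A[8] 17->6, delta=-11, new_sum=9+(-11)=-2
Option E: A[3] 1->-7, delta=-8, new_sum=9+(-8)=1

Answer: C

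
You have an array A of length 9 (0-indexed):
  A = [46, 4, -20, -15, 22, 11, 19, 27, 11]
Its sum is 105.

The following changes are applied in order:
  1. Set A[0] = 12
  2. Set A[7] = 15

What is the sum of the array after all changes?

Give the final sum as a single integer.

Initial sum: 105
Change 1: A[0] 46 -> 12, delta = -34, sum = 71
Change 2: A[7] 27 -> 15, delta = -12, sum = 59

Answer: 59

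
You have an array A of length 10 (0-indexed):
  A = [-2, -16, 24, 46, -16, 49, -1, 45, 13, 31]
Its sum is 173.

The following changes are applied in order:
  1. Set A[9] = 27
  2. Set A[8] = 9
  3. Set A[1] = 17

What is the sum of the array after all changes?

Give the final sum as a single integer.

Initial sum: 173
Change 1: A[9] 31 -> 27, delta = -4, sum = 169
Change 2: A[8] 13 -> 9, delta = -4, sum = 165
Change 3: A[1] -16 -> 17, delta = 33, sum = 198

Answer: 198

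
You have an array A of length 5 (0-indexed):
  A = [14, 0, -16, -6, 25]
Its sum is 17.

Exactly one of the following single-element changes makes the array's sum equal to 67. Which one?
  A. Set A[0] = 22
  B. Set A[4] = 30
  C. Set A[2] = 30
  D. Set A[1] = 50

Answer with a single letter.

Answer: D

Derivation:
Option A: A[0] 14->22, delta=8, new_sum=17+(8)=25
Option B: A[4] 25->30, delta=5, new_sum=17+(5)=22
Option C: A[2] -16->30, delta=46, new_sum=17+(46)=63
Option D: A[1] 0->50, delta=50, new_sum=17+(50)=67 <-- matches target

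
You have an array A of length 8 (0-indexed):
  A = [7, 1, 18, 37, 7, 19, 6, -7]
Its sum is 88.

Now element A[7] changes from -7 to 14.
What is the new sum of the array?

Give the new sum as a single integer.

Answer: 109

Derivation:
Old value at index 7: -7
New value at index 7: 14
Delta = 14 - -7 = 21
New sum = old_sum + delta = 88 + (21) = 109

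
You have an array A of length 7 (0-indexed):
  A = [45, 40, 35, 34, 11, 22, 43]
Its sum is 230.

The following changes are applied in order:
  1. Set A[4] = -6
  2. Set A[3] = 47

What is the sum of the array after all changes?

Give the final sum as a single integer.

Answer: 226

Derivation:
Initial sum: 230
Change 1: A[4] 11 -> -6, delta = -17, sum = 213
Change 2: A[3] 34 -> 47, delta = 13, sum = 226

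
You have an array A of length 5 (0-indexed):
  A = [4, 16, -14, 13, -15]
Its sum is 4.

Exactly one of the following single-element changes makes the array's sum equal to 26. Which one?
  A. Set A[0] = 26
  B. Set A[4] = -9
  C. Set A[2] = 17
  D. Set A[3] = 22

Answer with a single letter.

Answer: A

Derivation:
Option A: A[0] 4->26, delta=22, new_sum=4+(22)=26 <-- matches target
Option B: A[4] -15->-9, delta=6, new_sum=4+(6)=10
Option C: A[2] -14->17, delta=31, new_sum=4+(31)=35
Option D: A[3] 13->22, delta=9, new_sum=4+(9)=13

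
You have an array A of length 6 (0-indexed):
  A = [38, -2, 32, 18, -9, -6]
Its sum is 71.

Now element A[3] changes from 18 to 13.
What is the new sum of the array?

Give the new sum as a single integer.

Answer: 66

Derivation:
Old value at index 3: 18
New value at index 3: 13
Delta = 13 - 18 = -5
New sum = old_sum + delta = 71 + (-5) = 66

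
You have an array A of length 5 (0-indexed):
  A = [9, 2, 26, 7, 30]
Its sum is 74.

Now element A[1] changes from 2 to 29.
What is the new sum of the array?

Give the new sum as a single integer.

Answer: 101

Derivation:
Old value at index 1: 2
New value at index 1: 29
Delta = 29 - 2 = 27
New sum = old_sum + delta = 74 + (27) = 101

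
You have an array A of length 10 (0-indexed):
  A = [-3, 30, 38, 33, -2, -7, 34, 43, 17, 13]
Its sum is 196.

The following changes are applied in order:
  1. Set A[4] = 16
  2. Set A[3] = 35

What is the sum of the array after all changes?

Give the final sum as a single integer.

Answer: 216

Derivation:
Initial sum: 196
Change 1: A[4] -2 -> 16, delta = 18, sum = 214
Change 2: A[3] 33 -> 35, delta = 2, sum = 216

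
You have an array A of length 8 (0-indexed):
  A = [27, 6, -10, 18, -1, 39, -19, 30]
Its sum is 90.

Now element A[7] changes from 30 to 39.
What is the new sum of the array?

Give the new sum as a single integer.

Answer: 99

Derivation:
Old value at index 7: 30
New value at index 7: 39
Delta = 39 - 30 = 9
New sum = old_sum + delta = 90 + (9) = 99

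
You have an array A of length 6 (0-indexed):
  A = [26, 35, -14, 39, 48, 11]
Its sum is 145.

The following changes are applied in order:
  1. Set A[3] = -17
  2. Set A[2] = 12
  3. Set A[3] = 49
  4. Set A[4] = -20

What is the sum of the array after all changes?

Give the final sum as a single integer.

Answer: 113

Derivation:
Initial sum: 145
Change 1: A[3] 39 -> -17, delta = -56, sum = 89
Change 2: A[2] -14 -> 12, delta = 26, sum = 115
Change 3: A[3] -17 -> 49, delta = 66, sum = 181
Change 4: A[4] 48 -> -20, delta = -68, sum = 113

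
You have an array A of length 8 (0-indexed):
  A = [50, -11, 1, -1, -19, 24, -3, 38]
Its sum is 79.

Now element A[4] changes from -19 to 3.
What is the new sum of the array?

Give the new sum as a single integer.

Answer: 101

Derivation:
Old value at index 4: -19
New value at index 4: 3
Delta = 3 - -19 = 22
New sum = old_sum + delta = 79 + (22) = 101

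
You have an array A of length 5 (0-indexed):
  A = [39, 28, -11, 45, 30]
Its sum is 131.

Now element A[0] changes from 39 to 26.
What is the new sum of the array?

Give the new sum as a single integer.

Answer: 118

Derivation:
Old value at index 0: 39
New value at index 0: 26
Delta = 26 - 39 = -13
New sum = old_sum + delta = 131 + (-13) = 118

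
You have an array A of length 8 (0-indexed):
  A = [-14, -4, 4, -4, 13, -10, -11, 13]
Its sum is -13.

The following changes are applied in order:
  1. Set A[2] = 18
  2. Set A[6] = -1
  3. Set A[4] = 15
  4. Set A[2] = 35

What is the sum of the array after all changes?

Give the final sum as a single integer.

Initial sum: -13
Change 1: A[2] 4 -> 18, delta = 14, sum = 1
Change 2: A[6] -11 -> -1, delta = 10, sum = 11
Change 3: A[4] 13 -> 15, delta = 2, sum = 13
Change 4: A[2] 18 -> 35, delta = 17, sum = 30

Answer: 30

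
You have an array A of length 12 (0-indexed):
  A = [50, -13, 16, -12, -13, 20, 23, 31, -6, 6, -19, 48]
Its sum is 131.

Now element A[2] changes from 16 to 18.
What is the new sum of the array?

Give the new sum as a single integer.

Old value at index 2: 16
New value at index 2: 18
Delta = 18 - 16 = 2
New sum = old_sum + delta = 131 + (2) = 133

Answer: 133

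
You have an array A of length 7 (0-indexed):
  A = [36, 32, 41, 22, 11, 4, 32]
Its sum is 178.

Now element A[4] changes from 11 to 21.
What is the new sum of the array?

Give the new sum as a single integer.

Answer: 188

Derivation:
Old value at index 4: 11
New value at index 4: 21
Delta = 21 - 11 = 10
New sum = old_sum + delta = 178 + (10) = 188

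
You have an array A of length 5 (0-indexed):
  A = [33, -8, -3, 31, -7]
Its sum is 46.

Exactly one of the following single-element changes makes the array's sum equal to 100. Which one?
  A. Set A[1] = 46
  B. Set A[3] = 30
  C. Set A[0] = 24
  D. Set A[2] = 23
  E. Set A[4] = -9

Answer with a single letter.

Answer: A

Derivation:
Option A: A[1] -8->46, delta=54, new_sum=46+(54)=100 <-- matches target
Option B: A[3] 31->30, delta=-1, new_sum=46+(-1)=45
Option C: A[0] 33->24, delta=-9, new_sum=46+(-9)=37
Option D: A[2] -3->23, delta=26, new_sum=46+(26)=72
Option E: A[4] -7->-9, delta=-2, new_sum=46+(-2)=44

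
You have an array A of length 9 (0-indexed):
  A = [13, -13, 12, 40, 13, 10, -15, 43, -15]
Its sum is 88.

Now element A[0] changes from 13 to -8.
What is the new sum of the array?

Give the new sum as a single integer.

Old value at index 0: 13
New value at index 0: -8
Delta = -8 - 13 = -21
New sum = old_sum + delta = 88 + (-21) = 67

Answer: 67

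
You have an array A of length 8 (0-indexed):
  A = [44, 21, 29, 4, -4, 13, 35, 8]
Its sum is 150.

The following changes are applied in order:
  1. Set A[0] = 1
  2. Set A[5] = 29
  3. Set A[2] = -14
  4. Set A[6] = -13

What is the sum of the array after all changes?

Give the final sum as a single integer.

Initial sum: 150
Change 1: A[0] 44 -> 1, delta = -43, sum = 107
Change 2: A[5] 13 -> 29, delta = 16, sum = 123
Change 3: A[2] 29 -> -14, delta = -43, sum = 80
Change 4: A[6] 35 -> -13, delta = -48, sum = 32

Answer: 32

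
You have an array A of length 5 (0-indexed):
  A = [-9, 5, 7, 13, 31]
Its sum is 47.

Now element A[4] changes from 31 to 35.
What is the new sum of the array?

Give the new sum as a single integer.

Old value at index 4: 31
New value at index 4: 35
Delta = 35 - 31 = 4
New sum = old_sum + delta = 47 + (4) = 51

Answer: 51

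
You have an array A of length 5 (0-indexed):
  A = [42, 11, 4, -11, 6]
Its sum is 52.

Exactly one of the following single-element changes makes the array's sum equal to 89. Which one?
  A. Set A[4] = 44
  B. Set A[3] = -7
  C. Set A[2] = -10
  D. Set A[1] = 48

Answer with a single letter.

Answer: D

Derivation:
Option A: A[4] 6->44, delta=38, new_sum=52+(38)=90
Option B: A[3] -11->-7, delta=4, new_sum=52+(4)=56
Option C: A[2] 4->-10, delta=-14, new_sum=52+(-14)=38
Option D: A[1] 11->48, delta=37, new_sum=52+(37)=89 <-- matches target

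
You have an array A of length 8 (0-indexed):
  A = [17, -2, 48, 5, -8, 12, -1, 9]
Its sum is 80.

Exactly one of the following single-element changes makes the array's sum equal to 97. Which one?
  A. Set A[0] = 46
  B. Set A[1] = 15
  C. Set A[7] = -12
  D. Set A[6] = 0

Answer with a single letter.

Answer: B

Derivation:
Option A: A[0] 17->46, delta=29, new_sum=80+(29)=109
Option B: A[1] -2->15, delta=17, new_sum=80+(17)=97 <-- matches target
Option C: A[7] 9->-12, delta=-21, new_sum=80+(-21)=59
Option D: A[6] -1->0, delta=1, new_sum=80+(1)=81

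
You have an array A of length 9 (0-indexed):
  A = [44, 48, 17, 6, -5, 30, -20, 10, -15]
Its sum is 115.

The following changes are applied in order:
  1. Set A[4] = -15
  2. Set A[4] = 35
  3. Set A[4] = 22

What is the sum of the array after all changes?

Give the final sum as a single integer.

Answer: 142

Derivation:
Initial sum: 115
Change 1: A[4] -5 -> -15, delta = -10, sum = 105
Change 2: A[4] -15 -> 35, delta = 50, sum = 155
Change 3: A[4] 35 -> 22, delta = -13, sum = 142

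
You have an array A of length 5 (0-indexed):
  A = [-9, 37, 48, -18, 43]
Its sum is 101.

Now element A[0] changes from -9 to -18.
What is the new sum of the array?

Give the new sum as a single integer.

Old value at index 0: -9
New value at index 0: -18
Delta = -18 - -9 = -9
New sum = old_sum + delta = 101 + (-9) = 92

Answer: 92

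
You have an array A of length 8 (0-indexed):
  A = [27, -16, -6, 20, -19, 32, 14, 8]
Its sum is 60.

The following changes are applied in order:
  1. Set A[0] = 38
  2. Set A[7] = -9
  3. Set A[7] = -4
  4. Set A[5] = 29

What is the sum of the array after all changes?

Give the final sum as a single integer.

Initial sum: 60
Change 1: A[0] 27 -> 38, delta = 11, sum = 71
Change 2: A[7] 8 -> -9, delta = -17, sum = 54
Change 3: A[7] -9 -> -4, delta = 5, sum = 59
Change 4: A[5] 32 -> 29, delta = -3, sum = 56

Answer: 56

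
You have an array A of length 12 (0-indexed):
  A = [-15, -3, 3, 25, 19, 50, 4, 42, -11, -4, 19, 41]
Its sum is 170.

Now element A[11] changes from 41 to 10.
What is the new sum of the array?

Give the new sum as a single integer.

Answer: 139

Derivation:
Old value at index 11: 41
New value at index 11: 10
Delta = 10 - 41 = -31
New sum = old_sum + delta = 170 + (-31) = 139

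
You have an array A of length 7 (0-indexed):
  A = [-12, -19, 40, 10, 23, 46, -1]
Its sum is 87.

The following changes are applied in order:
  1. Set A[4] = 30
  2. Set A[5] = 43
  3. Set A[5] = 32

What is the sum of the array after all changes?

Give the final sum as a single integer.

Answer: 80

Derivation:
Initial sum: 87
Change 1: A[4] 23 -> 30, delta = 7, sum = 94
Change 2: A[5] 46 -> 43, delta = -3, sum = 91
Change 3: A[5] 43 -> 32, delta = -11, sum = 80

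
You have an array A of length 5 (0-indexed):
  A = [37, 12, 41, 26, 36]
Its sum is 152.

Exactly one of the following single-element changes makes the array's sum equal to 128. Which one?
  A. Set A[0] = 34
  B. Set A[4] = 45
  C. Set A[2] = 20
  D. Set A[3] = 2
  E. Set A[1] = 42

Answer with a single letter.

Answer: D

Derivation:
Option A: A[0] 37->34, delta=-3, new_sum=152+(-3)=149
Option B: A[4] 36->45, delta=9, new_sum=152+(9)=161
Option C: A[2] 41->20, delta=-21, new_sum=152+(-21)=131
Option D: A[3] 26->2, delta=-24, new_sum=152+(-24)=128 <-- matches target
Option E: A[1] 12->42, delta=30, new_sum=152+(30)=182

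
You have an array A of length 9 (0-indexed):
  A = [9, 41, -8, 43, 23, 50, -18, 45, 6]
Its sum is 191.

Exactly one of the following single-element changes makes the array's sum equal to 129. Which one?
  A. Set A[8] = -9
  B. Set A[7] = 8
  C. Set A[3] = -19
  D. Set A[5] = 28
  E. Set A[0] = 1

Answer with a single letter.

Option A: A[8] 6->-9, delta=-15, new_sum=191+(-15)=176
Option B: A[7] 45->8, delta=-37, new_sum=191+(-37)=154
Option C: A[3] 43->-19, delta=-62, new_sum=191+(-62)=129 <-- matches target
Option D: A[5] 50->28, delta=-22, new_sum=191+(-22)=169
Option E: A[0] 9->1, delta=-8, new_sum=191+(-8)=183

Answer: C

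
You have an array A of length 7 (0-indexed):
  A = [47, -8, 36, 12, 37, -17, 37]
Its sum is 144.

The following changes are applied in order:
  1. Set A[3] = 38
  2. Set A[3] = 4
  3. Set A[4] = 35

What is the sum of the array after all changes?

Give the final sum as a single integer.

Answer: 134

Derivation:
Initial sum: 144
Change 1: A[3] 12 -> 38, delta = 26, sum = 170
Change 2: A[3] 38 -> 4, delta = -34, sum = 136
Change 3: A[4] 37 -> 35, delta = -2, sum = 134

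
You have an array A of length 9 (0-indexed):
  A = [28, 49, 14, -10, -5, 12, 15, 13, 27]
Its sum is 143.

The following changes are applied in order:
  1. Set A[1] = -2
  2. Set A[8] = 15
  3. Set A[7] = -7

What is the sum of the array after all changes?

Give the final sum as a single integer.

Answer: 60

Derivation:
Initial sum: 143
Change 1: A[1] 49 -> -2, delta = -51, sum = 92
Change 2: A[8] 27 -> 15, delta = -12, sum = 80
Change 3: A[7] 13 -> -7, delta = -20, sum = 60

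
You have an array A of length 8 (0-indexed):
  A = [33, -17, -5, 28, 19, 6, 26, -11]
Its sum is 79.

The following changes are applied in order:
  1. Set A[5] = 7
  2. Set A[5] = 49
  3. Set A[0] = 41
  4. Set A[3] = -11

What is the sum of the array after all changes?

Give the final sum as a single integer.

Initial sum: 79
Change 1: A[5] 6 -> 7, delta = 1, sum = 80
Change 2: A[5] 7 -> 49, delta = 42, sum = 122
Change 3: A[0] 33 -> 41, delta = 8, sum = 130
Change 4: A[3] 28 -> -11, delta = -39, sum = 91

Answer: 91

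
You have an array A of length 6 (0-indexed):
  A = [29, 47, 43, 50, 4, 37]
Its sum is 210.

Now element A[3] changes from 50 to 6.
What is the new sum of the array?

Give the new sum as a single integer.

Old value at index 3: 50
New value at index 3: 6
Delta = 6 - 50 = -44
New sum = old_sum + delta = 210 + (-44) = 166

Answer: 166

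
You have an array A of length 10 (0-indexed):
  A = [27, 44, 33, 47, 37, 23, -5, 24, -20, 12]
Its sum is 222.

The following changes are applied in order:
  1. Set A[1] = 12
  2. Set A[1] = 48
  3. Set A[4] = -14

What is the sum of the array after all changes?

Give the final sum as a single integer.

Initial sum: 222
Change 1: A[1] 44 -> 12, delta = -32, sum = 190
Change 2: A[1] 12 -> 48, delta = 36, sum = 226
Change 3: A[4] 37 -> -14, delta = -51, sum = 175

Answer: 175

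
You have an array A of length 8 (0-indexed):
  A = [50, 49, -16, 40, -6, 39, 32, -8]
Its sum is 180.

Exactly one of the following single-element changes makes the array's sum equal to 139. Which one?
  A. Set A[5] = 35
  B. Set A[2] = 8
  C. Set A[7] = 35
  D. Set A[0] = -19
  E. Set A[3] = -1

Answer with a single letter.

Answer: E

Derivation:
Option A: A[5] 39->35, delta=-4, new_sum=180+(-4)=176
Option B: A[2] -16->8, delta=24, new_sum=180+(24)=204
Option C: A[7] -8->35, delta=43, new_sum=180+(43)=223
Option D: A[0] 50->-19, delta=-69, new_sum=180+(-69)=111
Option E: A[3] 40->-1, delta=-41, new_sum=180+(-41)=139 <-- matches target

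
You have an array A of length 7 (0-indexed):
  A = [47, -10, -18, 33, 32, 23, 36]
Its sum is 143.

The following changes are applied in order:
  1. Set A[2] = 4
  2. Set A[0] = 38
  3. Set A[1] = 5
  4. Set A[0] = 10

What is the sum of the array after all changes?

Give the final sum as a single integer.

Initial sum: 143
Change 1: A[2] -18 -> 4, delta = 22, sum = 165
Change 2: A[0] 47 -> 38, delta = -9, sum = 156
Change 3: A[1] -10 -> 5, delta = 15, sum = 171
Change 4: A[0] 38 -> 10, delta = -28, sum = 143

Answer: 143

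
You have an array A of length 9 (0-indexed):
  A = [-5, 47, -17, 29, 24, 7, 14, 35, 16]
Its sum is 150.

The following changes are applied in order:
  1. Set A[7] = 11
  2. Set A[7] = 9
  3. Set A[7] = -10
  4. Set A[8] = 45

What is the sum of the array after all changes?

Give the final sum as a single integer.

Initial sum: 150
Change 1: A[7] 35 -> 11, delta = -24, sum = 126
Change 2: A[7] 11 -> 9, delta = -2, sum = 124
Change 3: A[7] 9 -> -10, delta = -19, sum = 105
Change 4: A[8] 16 -> 45, delta = 29, sum = 134

Answer: 134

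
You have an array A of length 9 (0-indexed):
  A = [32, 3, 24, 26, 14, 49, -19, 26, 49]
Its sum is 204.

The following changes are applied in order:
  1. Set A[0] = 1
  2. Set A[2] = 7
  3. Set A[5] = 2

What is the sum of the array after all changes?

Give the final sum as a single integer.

Initial sum: 204
Change 1: A[0] 32 -> 1, delta = -31, sum = 173
Change 2: A[2] 24 -> 7, delta = -17, sum = 156
Change 3: A[5] 49 -> 2, delta = -47, sum = 109

Answer: 109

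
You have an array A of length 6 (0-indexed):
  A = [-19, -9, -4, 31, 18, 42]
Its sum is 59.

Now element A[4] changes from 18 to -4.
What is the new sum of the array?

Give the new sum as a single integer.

Answer: 37

Derivation:
Old value at index 4: 18
New value at index 4: -4
Delta = -4 - 18 = -22
New sum = old_sum + delta = 59 + (-22) = 37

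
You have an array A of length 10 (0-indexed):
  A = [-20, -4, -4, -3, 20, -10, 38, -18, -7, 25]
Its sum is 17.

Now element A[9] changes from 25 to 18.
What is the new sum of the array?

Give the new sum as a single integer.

Old value at index 9: 25
New value at index 9: 18
Delta = 18 - 25 = -7
New sum = old_sum + delta = 17 + (-7) = 10

Answer: 10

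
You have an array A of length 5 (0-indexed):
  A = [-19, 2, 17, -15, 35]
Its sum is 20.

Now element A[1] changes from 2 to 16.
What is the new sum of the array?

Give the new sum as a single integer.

Old value at index 1: 2
New value at index 1: 16
Delta = 16 - 2 = 14
New sum = old_sum + delta = 20 + (14) = 34

Answer: 34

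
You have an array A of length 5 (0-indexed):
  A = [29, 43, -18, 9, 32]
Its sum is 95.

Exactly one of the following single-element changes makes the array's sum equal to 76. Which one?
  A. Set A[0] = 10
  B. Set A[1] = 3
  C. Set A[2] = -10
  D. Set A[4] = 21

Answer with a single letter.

Option A: A[0] 29->10, delta=-19, new_sum=95+(-19)=76 <-- matches target
Option B: A[1] 43->3, delta=-40, new_sum=95+(-40)=55
Option C: A[2] -18->-10, delta=8, new_sum=95+(8)=103
Option D: A[4] 32->21, delta=-11, new_sum=95+(-11)=84

Answer: A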